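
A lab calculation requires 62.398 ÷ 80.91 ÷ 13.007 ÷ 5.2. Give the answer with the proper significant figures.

62.398 ÷ 80.91 ÷ 13.007 ÷ 5.2 = 0.0114021824159…
Multiplication/division keeps the fewest significant figures: 62.398 → 5 s.f., 80.91 → 4 s.f., 13.007 → 5 s.f., 5.2 → 2 s.f.; limit is 2.
Rounded to 2 significant figures: 0.011.

0.011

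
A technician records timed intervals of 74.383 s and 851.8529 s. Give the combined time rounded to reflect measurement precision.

74.383 s + 851.8529 s = 926.2359 s.
Addition/subtraction keeps the fewest decimal places: 74.383 → 3 decimal places, 851.8529 → 4 decimal places; limit is 3.
Rounded to 3 decimal places: 926.236 s.

926.236 s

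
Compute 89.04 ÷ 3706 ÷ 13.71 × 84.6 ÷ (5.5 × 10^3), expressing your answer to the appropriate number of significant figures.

89.04 ÷ 3706 ÷ 13.71 × 84.6 ÷ (5.5 × 10^3) = 0.0000269556590848…
Multiplication/division keeps the fewest significant figures: 89.04 → 4 s.f., 3706 → 4 s.f., 13.71 → 4 s.f., 84.6 → 3 s.f., 5.5 × 10^3 → 2 s.f.; limit is 2.
Rounded to 2 significant figures: 2.7 × 10^-5.

2.7 × 10^-5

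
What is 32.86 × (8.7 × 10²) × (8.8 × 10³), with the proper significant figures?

2.5 × 10⁸

32.86 × (8.7 × 10²) × (8.8 × 10³) = 251576160
Multiplication/division keeps the fewest significant figures: 32.86 → 4 s.f., 8.7 × 10² → 2 s.f., 8.8 × 10³ → 2 s.f.; limit is 2.
Rounded to 2 significant figures: 2.5 × 10⁸.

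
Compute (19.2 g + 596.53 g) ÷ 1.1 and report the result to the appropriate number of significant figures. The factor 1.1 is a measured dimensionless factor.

5.6 × 10^2 g

19.2 g + 596.53 g = 615.73 g; the sum is limited to 1 decimal place (4 s.f.).
Carrying full precision, 615.73 ÷ 1.1 = 559.754545455… g; 1.1 has 2 s.f., so the result keeps min(4, 2) = 2 s.f.
Rounded to 2 significant figures: 5.6 × 10^2 g.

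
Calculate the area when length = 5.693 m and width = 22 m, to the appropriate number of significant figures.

area = 5.693 m × 22 m = 125.246 m².
5.693 has 4 significant figures; 22 has 2.
Division/multiplication keeps the fewest: 2 significant figures.
Rounded: 1.3 × 10^2 m².

1.3 × 10^2 m²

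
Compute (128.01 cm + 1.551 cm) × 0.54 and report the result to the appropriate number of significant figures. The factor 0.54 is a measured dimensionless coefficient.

7.0 × 10^1 cm

128.01 cm + 1.551 cm = 129.561 cm; the sum is limited to 2 decimal places (5 s.f.).
Carrying full precision, 129.561 × 0.54 = 69.96294 cm; 0.54 has 2 s.f., so the result keeps min(5, 2) = 2 s.f.
Rounded to 2 significant figures: 7.0 × 10^1 cm.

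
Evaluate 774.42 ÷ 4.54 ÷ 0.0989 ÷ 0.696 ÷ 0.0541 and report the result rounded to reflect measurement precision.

774.42 ÷ 4.54 ÷ 0.0989 ÷ 0.696 ÷ 0.0541 = 45805.5298617…
Multiplication/division keeps the fewest significant figures: 774.42 → 5 s.f., 4.54 → 3 s.f., 0.0989 → 3 s.f., 0.696 → 3 s.f., 0.0541 → 3 s.f.; limit is 3.
Rounded to 3 significant figures: 4.58 × 10⁴.

4.58 × 10⁴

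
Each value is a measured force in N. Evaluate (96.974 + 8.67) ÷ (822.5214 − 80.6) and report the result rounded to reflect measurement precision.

96.974 + 8.67 = 105.644, limited to 2 d.p. → 5 s.f.; 822.5214 − 80.6 = 741.9214, limited to 1 d.p. → 4 s.f.
Carrying full precision, 105.644 ÷ 741.9214 = 0.14239244211…; keep min(5, 4) = 4 s.f.
Rounded to 4 significant figures: 0.1424.

0.1424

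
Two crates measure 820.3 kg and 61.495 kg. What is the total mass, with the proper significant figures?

820.3 kg + 61.495 kg = 881.795 kg.
Addition/subtraction keeps the fewest decimal places: 820.3 → 1 decimal place, 61.495 → 3 decimal places; limit is 1.
Rounded to 1 decimal place: 881.8 kg.

881.8 kg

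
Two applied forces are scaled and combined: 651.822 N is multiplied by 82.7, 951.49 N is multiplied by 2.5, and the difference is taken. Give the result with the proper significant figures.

5.15 × 10⁴ N

651.822 × 82.7 = 53905.6794 → 5.39 × 10⁴ N (3 s.f., last digit at the 10^2 place).
951.49 × 2.5 = 2378.725 → 2.4 × 10³ N (2 s.f., last digit at the 10^2 place).
Difference: 51526.9544 N; keep the coarser place, 10^2.
Result: 5.15 × 10⁴ N.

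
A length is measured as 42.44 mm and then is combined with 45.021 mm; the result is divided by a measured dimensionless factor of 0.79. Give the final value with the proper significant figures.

1.1 × 10^2 mm

42.44 mm + 45.021 mm = 87.461 mm; the sum is limited to 2 decimal places (4 s.f.).
Carrying full precision, 87.461 ÷ 0.79 = 110.710126582… mm; 0.79 has 2 s.f., so the result keeps min(4, 2) = 2 s.f.
Rounded to 2 significant figures: 1.1 × 10^2 mm.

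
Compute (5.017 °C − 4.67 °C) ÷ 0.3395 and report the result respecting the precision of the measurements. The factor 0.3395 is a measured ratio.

1.0 °C

5.017 °C − 4.67 °C = 0.347 °C; the difference is limited to 2 decimal places (2 s.f.).
Carrying full precision, 0.347 ÷ 0.3395 = 1.02209131075… °C; 0.3395 has 4 s.f., so the result keeps min(2, 4) = 2 s.f.
Rounded to 2 significant figures: 1.0 °C.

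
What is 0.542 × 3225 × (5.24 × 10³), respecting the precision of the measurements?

0.542 × 3225 × (5.24 × 10³) = 9159258
Multiplication/division keeps the fewest significant figures: 0.542 → 3 s.f., 3225 → 4 s.f., 5.24 × 10³ → 3 s.f.; limit is 3.
Rounded to 3 significant figures: 9.16 × 10⁶.

9.16 × 10⁶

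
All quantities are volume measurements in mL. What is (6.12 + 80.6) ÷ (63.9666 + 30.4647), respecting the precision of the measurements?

6.12 + 80.6 = 86.72, limited to 1 d.p. → 3 s.f.; 63.9666 + 30.4647 = 94.4313, limited to 4 d.p. → 6 s.f.
Carrying full precision, 86.72 ÷ 94.4313 = 0.918339575967…; keep min(3, 6) = 3 s.f.
Rounded to 3 significant figures: 0.918.

0.918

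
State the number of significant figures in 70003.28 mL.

70003.28: zeros between nonzero digits are significant.

7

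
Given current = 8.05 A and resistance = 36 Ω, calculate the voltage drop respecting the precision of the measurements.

2.9 × 10^2 V

voltage drop = 8.05 A × 36 Ω = 289.8 V.
8.05 has 3 significant figures; 36 has 2.
Division/multiplication keeps the fewest: 2 significant figures.
Rounded: 2.9 × 10^2 V.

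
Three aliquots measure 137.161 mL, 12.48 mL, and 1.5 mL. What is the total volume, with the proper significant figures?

151.1 mL

137.161 mL + 12.48 mL + 1.5 mL = 151.141 mL.
Addition/subtraction keeps the fewest decimal places: 137.161 → 3 decimal places, 12.48 → 2 decimal places, 1.5 → 1 decimal place; limit is 1.
Rounded to 1 decimal place: 151.1 mL.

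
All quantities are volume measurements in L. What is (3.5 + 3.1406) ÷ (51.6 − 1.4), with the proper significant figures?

3.5 + 3.1406 = 6.6406, limited to 1 d.p. → 2 s.f.; 51.6 − 1.4 = 50.2, limited to 1 d.p. → 3 s.f.
Carrying full precision, 6.6406 ÷ 50.2 = 0.132282868526…; keep min(2, 3) = 2 s.f.
Rounded to 2 significant figures: 0.13.

0.13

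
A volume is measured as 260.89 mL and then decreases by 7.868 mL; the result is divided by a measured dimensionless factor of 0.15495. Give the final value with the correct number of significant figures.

1632.9 mL

260.89 mL − 7.868 mL = 253.022 mL; the difference is limited to 2 decimal places (5 s.f.).
Carrying full precision, 253.022 ÷ 0.15495 = 1632.92675056… mL; 0.15495 has 5 s.f., so the result keeps min(5, 5) = 5 s.f.
Rounded to 5 significant figures: 1632.9 mL.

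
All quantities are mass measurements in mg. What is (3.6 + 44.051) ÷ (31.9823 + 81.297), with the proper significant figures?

3.6 + 44.051 = 47.651, limited to 1 d.p. → 3 s.f.; 31.9823 + 81.297 = 113.2793, limited to 3 d.p. → 6 s.f.
Carrying full precision, 47.651 ÷ 113.2793 = 0.420650551336…; keep min(3, 6) = 3 s.f.
Rounded to 3 significant figures: 0.421.

0.421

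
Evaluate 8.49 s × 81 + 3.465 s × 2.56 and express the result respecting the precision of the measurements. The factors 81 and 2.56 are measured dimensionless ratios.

7.0 × 10^2 s

8.49 × 81 = 687.69 → 6.9 × 10^2 s (2 s.f., last digit at the 10^1 place).
3.465 × 2.56 = 8.8704 → 8.87 s (3 s.f., last digit at the 10^-2 place).
Sum: 696.5604 s; keep the coarser place, 10^1.
Result: 7.0 × 10^2 s.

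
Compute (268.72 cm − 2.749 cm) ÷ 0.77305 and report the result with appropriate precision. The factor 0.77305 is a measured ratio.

268.72 cm − 2.749 cm = 265.971 cm; the difference is limited to 2 decimal places (5 s.f.).
Carrying full precision, 265.971 ÷ 0.77305 = 344.054071535… cm; 0.77305 has 5 s.f., so the result keeps min(5, 5) = 5 s.f.
Rounded to 5 significant figures: 344.05 cm.

344.05 cm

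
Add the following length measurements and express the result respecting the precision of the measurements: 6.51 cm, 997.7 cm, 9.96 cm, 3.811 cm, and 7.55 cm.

6.51 cm + 997.7 cm + 9.96 cm + 3.811 cm + 7.55 cm = 1025.531 cm.
Addition/subtraction keeps the fewest decimal places: 6.51 → 2 decimal places, 997.7 → 1 decimal place, 9.96 → 2 decimal places, 3.811 → 3 decimal places, 7.55 → 2 decimal places; limit is 1.
Rounded to 1 decimal place: 1.0255 × 10^3 cm.

1.0255 × 10^3 cm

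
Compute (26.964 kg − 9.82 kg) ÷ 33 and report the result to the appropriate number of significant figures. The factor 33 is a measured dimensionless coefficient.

0.52 kg

26.964 kg − 9.82 kg = 17.144 kg; the difference is limited to 2 decimal places (4 s.f.).
Carrying full precision, 17.144 ÷ 33 = 0.519515151515… kg; 33 has 2 s.f., so the result keeps min(4, 2) = 2 s.f.
Rounded to 2 significant figures: 0.52 kg.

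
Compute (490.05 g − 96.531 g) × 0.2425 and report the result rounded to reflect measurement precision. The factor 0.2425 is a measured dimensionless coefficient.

490.05 g − 96.531 g = 393.519 g; the difference is limited to 2 decimal places (5 s.f.).
Carrying full precision, 393.519 × 0.2425 = 95.4283575 g; 0.2425 has 4 s.f., so the result keeps min(5, 4) = 4 s.f.
Rounded to 4 significant figures: 95.43 g.

95.43 g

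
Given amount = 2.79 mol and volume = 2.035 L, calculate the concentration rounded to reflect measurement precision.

concentration = 2.79 mol ÷ 2.035 L = 1.37100737101… mol/L.
2.79 has 3 significant figures; 2.035 has 4.
Division/multiplication keeps the fewest: 3 significant figures.
Rounded: 1.37 mol/L.

1.37 mol/L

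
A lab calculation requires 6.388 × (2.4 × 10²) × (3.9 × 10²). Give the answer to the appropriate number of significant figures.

6.0 × 10⁵

6.388 × (2.4 × 10²) × (3.9 × 10²) = 597916.8
Multiplication/division keeps the fewest significant figures: 6.388 → 4 s.f., 2.4 × 10² → 2 s.f., 3.9 × 10² → 2 s.f.; limit is 2.
Rounded to 2 significant figures: 6.0 × 10⁵.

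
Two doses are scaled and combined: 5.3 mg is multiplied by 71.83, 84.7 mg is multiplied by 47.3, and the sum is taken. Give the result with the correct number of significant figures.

4.39 × 10³ mg

5.3 × 71.83 = 380.699 → 3.8 × 10² mg (2 s.f., last digit at the 10^1 place).
84.7 × 47.3 = 4006.31 → 4.01 × 10³ mg (3 s.f., last digit at the 10^1 place).
Sum: 4387.009 mg; keep the coarser place, 10^1.
Result: 4.39 × 10³ mg.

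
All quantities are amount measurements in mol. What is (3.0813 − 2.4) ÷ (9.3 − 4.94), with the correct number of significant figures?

0.2

3.0813 − 2.4 = 0.6813, limited to 1 d.p. → 1 s.f.; 9.3 − 4.94 = 4.36, limited to 1 d.p. → 2 s.f.
Carrying full precision, 0.6813 ÷ 4.36 = 0.15626146789…; keep min(1, 2) = 1 s.f.
Rounded to 1 significant figure: 0.2.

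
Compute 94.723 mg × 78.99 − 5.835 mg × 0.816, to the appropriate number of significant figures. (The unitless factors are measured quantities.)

94.723 × 78.99 = 7482.16977 → 7.482 × 10^3 mg (4 s.f., last digit at the 10^0 place).
5.835 × 0.816 = 4.76136 → 4.76 mg (3 s.f., last digit at the 10^-2 place).
Difference: 7477.40841 mg; keep the coarser place, 10^0.
Result: 7477 mg.

7477 mg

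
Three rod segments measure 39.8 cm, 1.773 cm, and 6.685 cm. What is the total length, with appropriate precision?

39.8 cm + 1.773 cm + 6.685 cm = 48.258 cm.
Addition/subtraction keeps the fewest decimal places: 39.8 → 1 decimal place, 1.773 → 3 decimal places, 6.685 → 3 decimal places; limit is 1.
Rounded to 1 decimal place: 48.3 cm.

48.3 cm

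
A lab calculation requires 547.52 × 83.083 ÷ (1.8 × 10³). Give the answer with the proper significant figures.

547.52 × 83.083 ÷ (1.8 × 10³) = 25.2720023111…
Multiplication/division keeps the fewest significant figures: 547.52 → 5 s.f., 83.083 → 5 s.f., 1.8 × 10³ → 2 s.f.; limit is 2.
Rounded to 2 significant figures: 25.

25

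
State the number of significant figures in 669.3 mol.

669.3: every digit is nonzero and significant.

4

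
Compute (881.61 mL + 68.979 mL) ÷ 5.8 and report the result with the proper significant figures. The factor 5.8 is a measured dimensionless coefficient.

1.6 × 10^2 mL

881.61 mL + 68.979 mL = 950.589 mL; the sum is limited to 2 decimal places (5 s.f.).
Carrying full precision, 950.589 ÷ 5.8 = 163.894655172… mL; 5.8 has 2 s.f., so the result keeps min(5, 2) = 2 s.f.
Rounded to 2 significant figures: 1.6 × 10^2 mL.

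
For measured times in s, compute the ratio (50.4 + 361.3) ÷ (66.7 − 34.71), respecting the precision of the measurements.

50.4 + 361.3 = 411.7, limited to 1 d.p. → 4 s.f.; 66.7 − 34.71 = 31.99, limited to 1 d.p. → 3 s.f.
Carrying full precision, 411.7 ÷ 31.99 = 12.8696467646…; keep min(4, 3) = 3 s.f.
Rounded to 3 significant figures: 12.9.

12.9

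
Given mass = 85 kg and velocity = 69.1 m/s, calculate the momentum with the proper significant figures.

5.9 × 10^3 kg·m/s

momentum = 85 kg × 69.1 m/s = 5873.5 kg·m/s.
85 has 2 significant figures; 69.1 has 3.
Division/multiplication keeps the fewest: 2 significant figures.
Rounded: 5.9 × 10^3 kg·m/s.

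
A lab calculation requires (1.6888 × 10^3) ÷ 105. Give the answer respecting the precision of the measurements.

(1.6888 × 10^3) ÷ 105 = 16.0838095238…
Multiplication/division keeps the fewest significant figures: 1.6888 × 10^3 → 5 s.f., 105 → 3 s.f.; limit is 3.
Rounded to 3 significant figures: 16.1.

16.1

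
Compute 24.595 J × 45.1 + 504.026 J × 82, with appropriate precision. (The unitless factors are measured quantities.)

4.2 × 10⁴ J

24.595 × 45.1 = 1109.2345 → 1.11 × 10³ J (3 s.f., last digit at the 10^1 place).
504.026 × 82 = 41330.132 → 4.1 × 10⁴ J (2 s.f., last digit at the 10^3 place).
Sum: 42439.3665 J; keep the coarser place, 10^3.
Result: 4.2 × 10⁴ J.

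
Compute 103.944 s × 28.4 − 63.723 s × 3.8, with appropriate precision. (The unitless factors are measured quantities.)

103.944 × 28.4 = 2952.0096 → 2.95 × 10³ s (3 s.f., last digit at the 10^1 place).
63.723 × 3.8 = 242.1474 → 2.4 × 10² s (2 s.f., last digit at the 10^1 place).
Difference: 2709.8622 s; keep the coarser place, 10^1.
Result: 2.71 × 10³ s.

2.71 × 10³ s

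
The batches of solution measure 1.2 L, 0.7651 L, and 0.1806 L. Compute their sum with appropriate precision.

1.2 L + 0.7651 L + 0.1806 L = 2.1457 L.
Addition/subtraction keeps the fewest decimal places: 1.2 → 1 decimal place, 0.7651 → 4 decimal places, 0.1806 → 4 decimal places; limit is 1.
Rounded to 1 decimal place: 2.1 L.

2.1 L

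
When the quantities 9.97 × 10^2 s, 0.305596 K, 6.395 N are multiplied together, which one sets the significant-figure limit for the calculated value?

9.97 × 10^2 s → 3 s.f.; 0.305596 K → 6 s.f.; 6.395 N → 4 s.f.
The fewest is 3 significant figures, from 9.97 × 10^2 s.

9.97 × 10^2 s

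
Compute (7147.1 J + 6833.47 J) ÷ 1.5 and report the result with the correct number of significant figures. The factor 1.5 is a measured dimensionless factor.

9.3 × 10³ J

7147.1 J + 6833.47 J = 13980.57 J; the sum is limited to 1 decimal place (6 s.f.).
Carrying full precision, 13980.57 ÷ 1.5 = 9320.38 J; 1.5 has 2 s.f., so the result keeps min(6, 2) = 2 s.f.
Rounded to 2 significant figures: 9.3 × 10³ J.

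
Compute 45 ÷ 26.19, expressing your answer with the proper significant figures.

45 ÷ 26.19 = 1.71821305842…
Multiplication/division keeps the fewest significant figures: 45 → 2 s.f., 26.19 → 4 s.f.; limit is 2.
Rounded to 2 significant figures: 1.7.

1.7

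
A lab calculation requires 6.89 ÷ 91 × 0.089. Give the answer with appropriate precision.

6.89 ÷ 91 × 0.089 = 0.00673857142857…
Multiplication/division keeps the fewest significant figures: 6.89 → 3 s.f., 91 → 2 s.f., 0.089 → 2 s.f.; limit is 2.
Rounded to 2 significant figures: 0.0067.

0.0067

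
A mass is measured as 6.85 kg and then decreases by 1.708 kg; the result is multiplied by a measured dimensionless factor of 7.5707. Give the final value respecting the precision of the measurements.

6.85 kg − 1.708 kg = 5.142 kg; the difference is limited to 2 decimal places (3 s.f.).
Carrying full precision, 5.142 × 7.5707 = 38.9285394 kg; 7.5707 has 5 s.f., so the result keeps min(3, 5) = 3 s.f.
Rounded to 3 significant figures: 38.9 kg.

38.9 kg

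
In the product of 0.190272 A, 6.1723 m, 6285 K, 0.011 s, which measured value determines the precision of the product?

0.190272 A → 6 s.f.; 6.1723 m → 5 s.f.; 6285 K → 4 s.f.; 0.011 s → 2 s.f.
The fewest is 2 significant figures, from 0.011 s.

0.011 s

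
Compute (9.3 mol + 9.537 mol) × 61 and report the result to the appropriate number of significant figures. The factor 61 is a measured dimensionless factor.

9.3 mol + 9.537 mol = 18.837 mol; the sum is limited to 1 decimal place (3 s.f.).
Carrying full precision, 18.837 × 61 = 1149.057 mol; 61 has 2 s.f., so the result keeps min(3, 2) = 2 s.f.
Rounded to 2 significant figures: 1.1 × 10³ mol.

1.1 × 10³ mol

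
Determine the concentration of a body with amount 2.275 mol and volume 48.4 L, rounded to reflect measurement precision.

concentration = 2.275 mol ÷ 48.4 L = 0.0470041322314… mol/L.
2.275 has 4 significant figures; 48.4 has 3.
Division/multiplication keeps the fewest: 3 significant figures.
Rounded: 4.70 × 10⁻² mol/L.

4.70 × 10⁻² mol/L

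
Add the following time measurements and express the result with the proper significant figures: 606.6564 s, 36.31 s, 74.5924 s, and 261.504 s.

606.6564 s + 36.31 s + 74.5924 s + 261.504 s = 979.0628 s.
Addition/subtraction keeps the fewest decimal places: 606.6564 → 4 decimal places, 36.31 → 2 decimal places, 74.5924 → 4 decimal places, 261.504 → 3 decimal places; limit is 2.
Rounded to 2 decimal places: 979.06 s.

979.06 s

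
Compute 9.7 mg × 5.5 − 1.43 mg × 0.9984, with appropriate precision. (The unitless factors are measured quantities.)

9.7 × 5.5 = 53.35 → 53 mg (2 s.f., last digit at the 10^0 place).
1.43 × 0.9984 = 1.427712 → 1.43 mg (3 s.f., last digit at the 10^-2 place).
Difference: 51.922288 mg; keep the coarser place, 10^0.
Result: 52 mg.

52 mg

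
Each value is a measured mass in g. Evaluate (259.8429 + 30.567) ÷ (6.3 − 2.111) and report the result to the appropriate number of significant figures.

69

259.8429 + 30.567 = 290.4099, limited to 3 d.p. → 6 s.f.; 6.3 − 2.111 = 4.189, limited to 1 d.p. → 2 s.f.
Carrying full precision, 290.4099 ÷ 4.189 = 69.3267844354…; keep min(6, 2) = 2 s.f.
Rounded to 2 significant figures: 69.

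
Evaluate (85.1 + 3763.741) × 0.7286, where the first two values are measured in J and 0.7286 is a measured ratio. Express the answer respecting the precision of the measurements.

2804 J

85.1 J + 3763.741 J = 3848.841 J; the sum is limited to 1 decimal place (5 s.f.).
Carrying full precision, 3848.841 × 0.7286 = 2804.2655526 J; 0.7286 has 4 s.f., so the result keeps min(5, 4) = 4 s.f.
Rounded to 4 significant figures: 2804 J.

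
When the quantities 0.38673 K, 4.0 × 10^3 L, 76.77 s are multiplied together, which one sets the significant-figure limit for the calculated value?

0.38673 K → 5 s.f.; 4.0 × 10^3 L → 2 s.f.; 76.77 s → 4 s.f.
The fewest is 2 significant figures, from 4.0 × 10^3 L.

4.0 × 10^3 L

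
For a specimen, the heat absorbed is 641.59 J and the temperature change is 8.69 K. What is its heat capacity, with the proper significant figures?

heat capacity = 641.59 J ÷ 8.69 K = 73.830840046… J/K.
641.59 has 5 significant figures; 8.69 has 3.
Division/multiplication keeps the fewest: 3 significant figures.
Rounded: 73.8 J/K.

73.8 J/K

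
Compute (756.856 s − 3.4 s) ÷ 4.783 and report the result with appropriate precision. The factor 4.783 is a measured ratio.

157.5 s

756.856 s − 3.4 s = 753.456 s; the difference is limited to 1 decimal place (4 s.f.).
Carrying full precision, 753.456 ÷ 4.783 = 157.527911353… s; 4.783 has 4 s.f., so the result keeps min(4, 4) = 4 s.f.
Rounded to 4 significant figures: 157.5 s.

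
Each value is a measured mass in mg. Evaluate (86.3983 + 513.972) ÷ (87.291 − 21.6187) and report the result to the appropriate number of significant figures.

9.1419

86.3983 + 513.972 = 600.3703, limited to 3 d.p. → 6 s.f.; 87.291 − 21.6187 = 65.6723, limited to 3 d.p. → 5 s.f.
Carrying full precision, 600.3703 ÷ 65.6723 = 9.14191066858…; keep min(6, 5) = 5 s.f.
Rounded to 5 significant figures: 9.1419.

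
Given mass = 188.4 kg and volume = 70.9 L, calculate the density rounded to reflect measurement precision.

2.66 kg/L

density = 188.4 kg ÷ 70.9 L = 2.65726375176… kg/L.
188.4 has 4 significant figures; 70.9 has 3.
Division/multiplication keeps the fewest: 3 significant figures.
Rounded: 2.66 kg/L.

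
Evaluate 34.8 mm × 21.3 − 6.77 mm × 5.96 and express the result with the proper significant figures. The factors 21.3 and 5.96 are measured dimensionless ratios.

34.8 × 21.3 = 741.24 → 741 mm (3 s.f., last digit at the 10^0 place).
6.77 × 5.96 = 40.3492 → 40.3 mm (3 s.f., last digit at the 10^-1 place).
Difference: 700.8908 mm; keep the coarser place, 10^0.
Result: 701 mm.

701 mm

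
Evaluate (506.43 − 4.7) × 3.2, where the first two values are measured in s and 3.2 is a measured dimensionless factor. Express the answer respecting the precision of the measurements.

506.43 s − 4.7 s = 501.73 s; the difference is limited to 1 decimal place (4 s.f.).
Carrying full precision, 501.73 × 3.2 = 1605.536 s; 3.2 has 2 s.f., so the result keeps min(4, 2) = 2 s.f.
Rounded to 2 significant figures: 1.6 × 10³ s.

1.6 × 10³ s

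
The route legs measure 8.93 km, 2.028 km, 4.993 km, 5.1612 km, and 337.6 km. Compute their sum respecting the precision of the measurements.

358.7 km

8.93 km + 2.028 km + 4.993 km + 5.1612 km + 337.6 km = 358.7122 km.
Addition/subtraction keeps the fewest decimal places: 8.93 → 2 decimal places, 2.028 → 3 decimal places, 4.993 → 3 decimal places, 5.1612 → 4 decimal places, 337.6 → 1 decimal place; limit is 1.
Rounded to 1 decimal place: 358.7 km.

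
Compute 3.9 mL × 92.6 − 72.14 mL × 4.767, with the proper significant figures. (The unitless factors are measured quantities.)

2 × 10^1 mL

3.9 × 92.6 = 361.14 → 3.6 × 10^2 mL (2 s.f., last digit at the 10^1 place).
72.14 × 4.767 = 343.89138 → 3.439 × 10^2 mL (4 s.f., last digit at the 10^-1 place).
Difference: 17.24862 mL; keep the coarser place, 10^1.
Result: 2 × 10^1 mL.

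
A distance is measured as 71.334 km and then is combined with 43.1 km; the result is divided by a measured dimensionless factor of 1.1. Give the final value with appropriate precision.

1.0 × 10² km

71.334 km + 43.1 km = 114.434 km; the sum is limited to 1 decimal place (4 s.f.).
Carrying full precision, 114.434 ÷ 1.1 = 104.030909091… km; 1.1 has 2 s.f., so the result keeps min(4, 2) = 2 s.f.
Rounded to 2 significant figures: 1.0 × 10² km.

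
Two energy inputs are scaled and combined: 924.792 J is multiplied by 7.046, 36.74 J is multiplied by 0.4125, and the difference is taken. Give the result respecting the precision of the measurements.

924.792 × 7.046 = 6516.084432 → 6516 J (4 s.f., last digit at the 10^0 place).
36.74 × 0.4125 = 15.15525 → 15.16 J (4 s.f., last digit at the 10^-2 place).
Difference: 6500.929182 J; keep the coarser place, 10^0.
Result: 6501 J.

6501 J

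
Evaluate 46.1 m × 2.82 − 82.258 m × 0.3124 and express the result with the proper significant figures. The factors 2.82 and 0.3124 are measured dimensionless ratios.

104 m

46.1 × 2.82 = 130.002 → 130. m (3 s.f., last digit at the 10^0 place).
82.258 × 0.3124 = 25.6973992 → 25.70 m (4 s.f., last digit at the 10^-2 place).
Difference: 104.3046008 m; keep the coarser place, 10^0.
Result: 104 m.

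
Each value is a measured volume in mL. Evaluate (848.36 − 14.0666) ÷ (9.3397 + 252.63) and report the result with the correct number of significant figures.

3.1847

848.36 − 14.0666 = 834.2934, limited to 2 d.p. → 5 s.f.; 9.3397 + 252.63 = 261.9697, limited to 2 d.p. → 5 s.f.
Carrying full precision, 834.2934 ÷ 261.9697 = 3.18469426044…; keep min(5, 5) = 5 s.f.
Rounded to 5 significant figures: 3.1847.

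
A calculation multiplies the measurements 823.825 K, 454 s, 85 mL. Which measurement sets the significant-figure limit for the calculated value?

823.825 K → 6 s.f.; 454 s → 3 s.f.; 85 mL → 2 s.f.
The fewest is 2 significant figures, from 85 mL.

85 mL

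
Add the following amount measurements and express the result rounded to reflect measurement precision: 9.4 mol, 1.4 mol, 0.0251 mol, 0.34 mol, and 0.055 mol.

11.2 mol

9.4 mol + 1.4 mol + 0.0251 mol + 0.34 mol + 0.055 mol = 11.2201 mol.
Addition/subtraction keeps the fewest decimal places: 9.4 → 1 decimal place, 1.4 → 1 decimal place, 0.0251 → 4 decimal places, 0.34 → 2 decimal places, 0.055 → 3 decimal places; limit is 1.
Rounded to 1 decimal place: 11.2 mol.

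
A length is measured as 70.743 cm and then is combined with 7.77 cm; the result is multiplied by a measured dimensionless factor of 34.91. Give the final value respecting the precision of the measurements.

70.743 cm + 7.77 cm = 78.513 cm; the sum is limited to 2 decimal places (4 s.f.).
Carrying full precision, 78.513 × 34.91 = 2740.88883 cm; 34.91 has 4 s.f., so the result keeps min(4, 4) = 4 s.f.
Rounded to 4 significant figures: 2.741 × 10³ cm.

2.741 × 10³ cm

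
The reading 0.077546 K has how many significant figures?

5

0.077546: leading zeros are not significant.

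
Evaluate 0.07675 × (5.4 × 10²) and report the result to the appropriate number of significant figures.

0.07675 × (5.4 × 10²) = 41.445
Multiplication/division keeps the fewest significant figures: 0.07675 → 4 s.f., 5.4 × 10² → 2 s.f.; limit is 2.
Rounded to 2 significant figures: 41.

41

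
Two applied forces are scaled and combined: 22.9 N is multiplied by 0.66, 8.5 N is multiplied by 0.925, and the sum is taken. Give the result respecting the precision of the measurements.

22.9 × 0.66 = 15.114 → 15 N (2 s.f., last digit at the 10^0 place).
8.5 × 0.925 = 7.8625 → 7.9 N (2 s.f., last digit at the 10^-1 place).
Sum: 22.9765 N; keep the coarser place, 10^0.
Result: 23 N.

23 N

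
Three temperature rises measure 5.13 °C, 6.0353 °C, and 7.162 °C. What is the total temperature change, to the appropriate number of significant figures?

18.33 °C

5.13 °C + 6.0353 °C + 7.162 °C = 18.3273 °C.
Addition/subtraction keeps the fewest decimal places: 5.13 → 2 decimal places, 6.0353 → 4 decimal places, 7.162 → 3 decimal places; limit is 2.
Rounded to 2 decimal places: 18.33 °C.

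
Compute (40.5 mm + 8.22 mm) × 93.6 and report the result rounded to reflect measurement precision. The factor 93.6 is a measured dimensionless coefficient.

40.5 mm + 8.22 mm = 48.72 mm; the sum is limited to 1 decimal place (3 s.f.).
Carrying full precision, 48.72 × 93.6 = 4560.192 mm; 93.6 has 3 s.f., so the result keeps min(3, 3) = 3 s.f.
Rounded to 3 significant figures: 4.56 × 10³ mm.

4.56 × 10³ mm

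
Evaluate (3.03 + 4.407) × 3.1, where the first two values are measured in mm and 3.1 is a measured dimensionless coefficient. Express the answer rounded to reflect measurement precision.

23 mm

3.03 mm + 4.407 mm = 7.437 mm; the sum is limited to 2 decimal places (3 s.f.).
Carrying full precision, 7.437 × 3.1 = 23.0547 mm; 3.1 has 2 s.f., so the result keeps min(3, 2) = 2 s.f.
Rounded to 2 significant figures: 23 mm.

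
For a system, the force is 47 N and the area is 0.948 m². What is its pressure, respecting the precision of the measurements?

5.0 × 10¹ Pa

pressure = 47 N ÷ 0.948 m² = 49.5780590717… Pa.
47 has 2 significant figures; 0.948 has 3.
Division/multiplication keeps the fewest: 2 significant figures.
Rounded: 5.0 × 10¹ Pa.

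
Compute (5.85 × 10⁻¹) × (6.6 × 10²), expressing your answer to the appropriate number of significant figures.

3.9 × 10²

(5.85 × 10⁻¹) × (6.6 × 10²) = 386.1
Multiplication/division keeps the fewest significant figures: 5.85 × 10⁻¹ → 3 s.f., 6.6 × 10² → 2 s.f.; limit is 2.
Rounded to 2 significant figures: 3.9 × 10².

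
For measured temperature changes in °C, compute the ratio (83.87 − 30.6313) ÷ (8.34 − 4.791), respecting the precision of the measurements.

83.87 − 30.6313 = 53.2387, limited to 2 d.p. → 4 s.f.; 8.34 − 4.791 = 3.549, limited to 2 d.p. → 3 s.f.
Carrying full precision, 53.2387 ÷ 3.549 = 15.0010425472…; keep min(4, 3) = 3 s.f.
Rounded to 3 significant figures: 15.0.

15.0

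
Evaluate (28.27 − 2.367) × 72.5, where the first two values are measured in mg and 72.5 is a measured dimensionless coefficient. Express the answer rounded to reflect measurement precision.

1.88 × 10^3 mg

28.27 mg − 2.367 mg = 25.903 mg; the difference is limited to 2 decimal places (4 s.f.).
Carrying full precision, 25.903 × 72.5 = 1877.9675 mg; 72.5 has 3 s.f., so the result keeps min(4, 3) = 3 s.f.
Rounded to 3 significant figures: 1.88 × 10^3 mg.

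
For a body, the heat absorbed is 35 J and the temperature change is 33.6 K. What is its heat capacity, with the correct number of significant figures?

1.0 J/K

heat capacity = 35 J ÷ 33.6 K = 1.04166666667… J/K.
35 has 2 significant figures; 33.6 has 3.
Division/multiplication keeps the fewest: 2 significant figures.
Rounded: 1.0 J/K.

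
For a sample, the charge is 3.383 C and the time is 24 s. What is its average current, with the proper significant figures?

average current = 3.383 C ÷ 24 s = 0.140958333333… A.
3.383 has 4 significant figures; 24 has 2.
Division/multiplication keeps the fewest: 2 significant figures.
Rounded: 0.14 A.

0.14 A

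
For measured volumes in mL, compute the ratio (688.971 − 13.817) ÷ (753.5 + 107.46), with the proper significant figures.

0.7842

688.971 − 13.817 = 675.154, limited to 3 d.p. → 6 s.f.; 753.5 + 107.46 = 860.96, limited to 1 d.p. → 4 s.f.
Carrying full precision, 675.154 ÷ 860.96 = 0.784187418695…; keep min(6, 4) = 4 s.f.
Rounded to 4 significant figures: 0.7842.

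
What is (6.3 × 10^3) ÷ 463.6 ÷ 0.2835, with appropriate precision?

48

(6.3 × 10^3) ÷ 463.6 ÷ 0.2835 = 47.9340427572…
Multiplication/division keeps the fewest significant figures: 6.3 × 10^3 → 2 s.f., 463.6 → 4 s.f., 0.2835 → 4 s.f.; limit is 2.
Rounded to 2 significant figures: 48.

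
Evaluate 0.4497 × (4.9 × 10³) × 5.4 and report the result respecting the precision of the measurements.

0.4497 × (4.9 × 10³) × 5.4 = 11899.062
Multiplication/division keeps the fewest significant figures: 0.4497 → 4 s.f., 4.9 × 10³ → 2 s.f., 5.4 → 2 s.f.; limit is 2.
Rounded to 2 significant figures: 1.2 × 10⁴.

1.2 × 10⁴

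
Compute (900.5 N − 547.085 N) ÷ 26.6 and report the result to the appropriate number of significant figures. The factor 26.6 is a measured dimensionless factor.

13.3 N

900.5 N − 547.085 N = 353.415 N; the difference is limited to 1 decimal place (4 s.f.).
Carrying full precision, 353.415 ÷ 26.6 = 13.2862781955… N; 26.6 has 3 s.f., so the result keeps min(4, 3) = 3 s.f.
Rounded to 3 significant figures: 13.3 N.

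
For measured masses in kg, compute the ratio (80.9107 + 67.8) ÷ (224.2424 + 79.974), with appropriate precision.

80.9107 + 67.8 = 148.7107, limited to 1 d.p. → 4 s.f.; 224.2424 + 79.974 = 304.2164, limited to 3 d.p. → 6 s.f.
Carrying full precision, 148.7107 ÷ 304.2164 = 0.488831963037…; keep min(4, 6) = 4 s.f.
Rounded to 4 significant figures: 0.4888.

0.4888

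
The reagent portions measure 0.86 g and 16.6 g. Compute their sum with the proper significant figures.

17.5 g

0.86 g + 16.6 g = 17.46 g.
Addition/subtraction keeps the fewest decimal places: 0.86 → 2 decimal places, 16.6 → 1 decimal place; limit is 1.
Rounded to 1 decimal place: 17.5 g.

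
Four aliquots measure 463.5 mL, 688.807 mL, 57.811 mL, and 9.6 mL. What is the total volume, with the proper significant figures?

463.5 mL + 688.807 mL + 57.811 mL + 9.6 mL = 1219.718 mL.
Addition/subtraction keeps the fewest decimal places: 463.5 → 1 decimal place, 688.807 → 3 decimal places, 57.811 → 3 decimal places, 9.6 → 1 decimal place; limit is 1.
Rounded to 1 decimal place: 1219.7 mL.

1219.7 mL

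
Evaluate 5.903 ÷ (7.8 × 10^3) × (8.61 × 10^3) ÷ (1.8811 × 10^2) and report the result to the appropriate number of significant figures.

0.035

5.903 ÷ (7.8 × 10^3) × (8.61 × 10^3) ÷ (1.8811 × 10^2) = 0.0346393272349…
Multiplication/division keeps the fewest significant figures: 5.903 → 4 s.f., 7.8 × 10^3 → 2 s.f., 8.61 × 10^3 → 3 s.f., 1.8811 × 10^2 → 5 s.f.; limit is 2.
Rounded to 2 significant figures: 0.035.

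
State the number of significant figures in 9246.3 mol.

9246.3: every digit is nonzero and significant.

5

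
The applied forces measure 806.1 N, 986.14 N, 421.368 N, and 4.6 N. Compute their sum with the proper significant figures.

2218.2 N

806.1 N + 986.14 N + 421.368 N + 4.6 N = 2218.208 N.
Addition/subtraction keeps the fewest decimal places: 806.1 → 1 decimal place, 986.14 → 2 decimal places, 421.368 → 3 decimal places, 4.6 → 1 decimal place; limit is 1.
Rounded to 1 decimal place: 2218.2 N.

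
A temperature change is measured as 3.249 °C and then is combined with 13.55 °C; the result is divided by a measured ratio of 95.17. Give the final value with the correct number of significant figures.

3.249 °C + 13.55 °C = 16.799 °C; the sum is limited to 2 decimal places (4 s.f.).
Carrying full precision, 16.799 ÷ 95.17 = 0.176515708732… °C; 95.17 has 4 s.f., so the result keeps min(4, 4) = 4 s.f.
Rounded to 4 significant figures: 0.1765 °C.

0.1765 °C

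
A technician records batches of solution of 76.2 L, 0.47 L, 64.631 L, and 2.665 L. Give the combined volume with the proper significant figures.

1.440 × 10^2 L

76.2 L + 0.47 L + 64.631 L + 2.665 L = 143.966 L.
Addition/subtraction keeps the fewest decimal places: 76.2 → 1 decimal place, 0.47 → 2 decimal places, 64.631 → 3 decimal places, 2.665 → 3 decimal places; limit is 1.
Rounded to 1 decimal place: 1.440 × 10^2 L.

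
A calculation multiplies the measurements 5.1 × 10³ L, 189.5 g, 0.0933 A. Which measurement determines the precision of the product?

5.1 × 10³ L

5.1 × 10³ L → 2 s.f.; 189.5 g → 4 s.f.; 0.0933 A → 3 s.f.
The fewest is 2 significant figures, from 5.1 × 10³ L.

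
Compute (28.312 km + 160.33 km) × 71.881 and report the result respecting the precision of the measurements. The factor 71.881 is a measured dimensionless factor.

1.3560 × 10⁴ km

28.312 km + 160.33 km = 188.642 km; the sum is limited to 2 decimal places (5 s.f.).
Carrying full precision, 188.642 × 71.881 = 13559.775602 km; 71.881 has 5 s.f., so the result keeps min(5, 5) = 5 s.f.
Rounded to 5 significant figures: 1.3560 × 10⁴ km.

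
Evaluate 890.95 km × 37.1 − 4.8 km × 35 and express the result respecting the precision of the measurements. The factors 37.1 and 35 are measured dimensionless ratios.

890.95 × 37.1 = 33054.245 → 3.31 × 10^4 km (3 s.f., last digit at the 10^2 place).
4.8 × 35 = 168 → 1.7 × 10^2 km (2 s.f., last digit at the 10^1 place).
Difference: 32886.245 km; keep the coarser place, 10^2.
Result: 3.29 × 10^4 km.

3.29 × 10^4 km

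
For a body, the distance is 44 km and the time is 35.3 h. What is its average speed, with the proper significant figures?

average speed = 44 km ÷ 35.3 h = 1.24645892351… km/h.
44 has 2 significant figures; 35.3 has 3.
Division/multiplication keeps the fewest: 2 significant figures.
Rounded: 1.2 km/h.

1.2 km/h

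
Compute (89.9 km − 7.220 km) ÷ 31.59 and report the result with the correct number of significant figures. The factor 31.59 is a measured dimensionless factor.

89.9 km − 7.220 km = 82.680 km; the difference is limited to 1 decimal place (3 s.f.).
Carrying full precision, 82.680 ÷ 31.59 = 2.61728395062… km; 31.59 has 4 s.f., so the result keeps min(3, 4) = 3 s.f.
Rounded to 3 significant figures: 2.62 km.

2.62 km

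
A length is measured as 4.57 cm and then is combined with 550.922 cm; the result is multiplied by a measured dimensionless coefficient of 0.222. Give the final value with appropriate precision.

4.57 cm + 550.922 cm = 555.492 cm; the sum is limited to 2 decimal places (5 s.f.).
Carrying full precision, 555.492 × 0.222 = 123.319224 cm; 0.222 has 3 s.f., so the result keeps min(5, 3) = 3 s.f.
Rounded to 3 significant figures: 123 cm.

123 cm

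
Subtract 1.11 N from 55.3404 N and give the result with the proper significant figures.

55.3404 N − 1.11 N = 54.2304 N.
Addition/subtraction keeps the fewest decimal places: 55.3404 → 4 decimal places, 1.11 → 2 decimal places; limit is 2.
Rounded to 2 decimal places: 54.23 N.

54.23 N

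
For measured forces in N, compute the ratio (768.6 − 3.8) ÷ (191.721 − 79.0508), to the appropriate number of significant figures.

6.788

768.6 − 3.8 = 764.8, limited to 1 d.p. → 4 s.f.; 191.721 − 79.0508 = 112.6702, limited to 3 d.p. → 6 s.f.
Carrying full precision, 764.8 ÷ 112.6702 = 6.78795280385…; keep min(4, 6) = 4 s.f.
Rounded to 4 significant figures: 6.788.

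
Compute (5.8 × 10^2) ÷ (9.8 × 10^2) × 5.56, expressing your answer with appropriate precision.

(5.8 × 10^2) ÷ (9.8 × 10^2) × 5.56 = 3.2906122449…
Multiplication/division keeps the fewest significant figures: 5.8 × 10^2 → 2 s.f., 9.8 × 10^2 → 2 s.f., 5.56 → 3 s.f.; limit is 2.
Rounded to 2 significant figures: 3.3.

3.3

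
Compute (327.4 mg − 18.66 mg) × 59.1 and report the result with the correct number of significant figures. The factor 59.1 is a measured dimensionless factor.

327.4 mg − 18.66 mg = 308.74 mg; the difference is limited to 1 decimal place (4 s.f.).
Carrying full precision, 308.74 × 59.1 = 18246.534 mg; 59.1 has 3 s.f., so the result keeps min(4, 3) = 3 s.f.
Rounded to 3 significant figures: 1.82 × 10⁴ mg.

1.82 × 10⁴ mg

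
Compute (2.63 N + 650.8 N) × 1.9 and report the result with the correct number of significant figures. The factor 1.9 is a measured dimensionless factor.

2.63 N + 650.8 N = 653.43 N; the sum is limited to 1 decimal place (4 s.f.).
Carrying full precision, 653.43 × 1.9 = 1241.517 N; 1.9 has 2 s.f., so the result keeps min(4, 2) = 2 s.f.
Rounded to 2 significant figures: 1.2 × 10^3 N.

1.2 × 10^3 N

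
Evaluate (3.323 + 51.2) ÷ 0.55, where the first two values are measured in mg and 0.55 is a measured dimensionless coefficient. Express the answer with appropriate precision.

99 mg

3.323 mg + 51.2 mg = 54.523 mg; the sum is limited to 1 decimal place (3 s.f.).
Carrying full precision, 54.523 ÷ 0.55 = 99.1327272727… mg; 0.55 has 2 s.f., so the result keeps min(3, 2) = 2 s.f.
Rounded to 2 significant figures: 99 mg.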